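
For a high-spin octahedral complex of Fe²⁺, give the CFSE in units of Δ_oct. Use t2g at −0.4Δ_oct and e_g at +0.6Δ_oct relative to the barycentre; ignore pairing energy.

Fe sits in group 8; removing 2 electrons leaves Fe²⁺ with 8 − 2 = 6 d electrons.
Configuration: t2g^4 e_g^2.
CFSE = 4(-0.4Δ_oct) + 2(0.6Δ_oct) = -1.6Δ_oct + 1.2Δ_oct = -0.4Δ_oct.

-0.4 Δ_oct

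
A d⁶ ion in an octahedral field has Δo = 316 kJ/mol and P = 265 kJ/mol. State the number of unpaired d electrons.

0

Δo > P, so pairing is preferred: the ground state is low-spin.
That gives t₂g⁶ eg⁰.
Unpaired electrons: 0.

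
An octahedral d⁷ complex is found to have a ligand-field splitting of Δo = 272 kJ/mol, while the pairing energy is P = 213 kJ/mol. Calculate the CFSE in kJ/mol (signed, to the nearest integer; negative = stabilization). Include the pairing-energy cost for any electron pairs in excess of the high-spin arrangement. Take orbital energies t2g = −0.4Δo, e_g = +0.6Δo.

-277

Since Δo = 272 kJ/mol > P = 213 kJ/mol, the complex adopts the low-spin configuration.
Filling d⁷ accordingly: t2g^6 e_g^1.
Orbital CFSE = -1.8Δo = -1.8 × 272 = -490 kJ/mol.
Excess pairs vs high-spin: 3 − 2 = 1; pairing cost = +213 kJ/mol.
Net CFSE = -490 + 213 = -277 kJ/mol.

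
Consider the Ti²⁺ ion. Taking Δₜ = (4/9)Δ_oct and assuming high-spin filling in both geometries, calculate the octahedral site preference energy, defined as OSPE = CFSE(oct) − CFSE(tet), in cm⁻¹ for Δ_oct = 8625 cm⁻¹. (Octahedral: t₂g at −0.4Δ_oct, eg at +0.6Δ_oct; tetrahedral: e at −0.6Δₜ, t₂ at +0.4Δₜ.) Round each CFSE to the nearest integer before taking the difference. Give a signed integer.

Ti²⁺: group 4, so d-count = 4 − 2 = 2.
In an octahedral site d² (HS) is t₂g² eg⁰, giving CFSE(oct) = -0.8Δ_oct = -6900 cm⁻¹.
In a tetrahedral site the filling is e² t₂⁰: CFSE(tet) = -1.2Δₜ = -1.2 × (4/9)(8625) = -4600 cm⁻¹.
OSPE = -6900 − (-4600) = -2300 cm⁻¹.

-2300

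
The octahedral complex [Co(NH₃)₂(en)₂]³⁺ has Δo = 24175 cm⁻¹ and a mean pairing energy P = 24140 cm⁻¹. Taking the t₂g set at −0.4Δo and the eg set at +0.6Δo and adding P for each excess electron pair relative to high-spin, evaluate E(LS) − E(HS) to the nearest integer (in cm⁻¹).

-70

Ligand charges: 2×(+0) from NH₃ and 2×(+0) from en sum to +0; with overall charge +3, Co is +3.
Co is in group 9, so Co³⁺ is d⁶ (9 − 3 = 6).
High-spin d⁶ fills as t₂g⁴ eg² with CFSE 4(−0.4) + 2(+0.6) = -0.4Δo = -9670 cm⁻¹.
For low-spin the configuration is t₂g⁶ eg⁰: orbital energy -2.4 × 24175 = -58020 cm⁻¹, and 2 additional pairs relative to high-spin add 48280 cm⁻¹, giving -9740 cm⁻¹.
Thus E(LS) − E(HS) = -70 cm⁻¹.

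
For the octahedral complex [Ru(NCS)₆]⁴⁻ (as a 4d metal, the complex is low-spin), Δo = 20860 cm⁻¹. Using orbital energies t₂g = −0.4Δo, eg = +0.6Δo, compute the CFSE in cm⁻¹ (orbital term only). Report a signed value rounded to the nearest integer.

-50064

Each NCS⁻ contributes -1; 6 × (-1) = -6. With overall charge -4, Ru is in the +2 oxidation state.
Ru sits in group 8; removing 2 electrons leaves Ru²⁺ with 8 − 2 = 6 d electrons.
Configuration: t₂g⁶ eg⁰.
The orbital stabilization is -2.4Δo = -2.4 × 20860 = -50064 cm⁻¹.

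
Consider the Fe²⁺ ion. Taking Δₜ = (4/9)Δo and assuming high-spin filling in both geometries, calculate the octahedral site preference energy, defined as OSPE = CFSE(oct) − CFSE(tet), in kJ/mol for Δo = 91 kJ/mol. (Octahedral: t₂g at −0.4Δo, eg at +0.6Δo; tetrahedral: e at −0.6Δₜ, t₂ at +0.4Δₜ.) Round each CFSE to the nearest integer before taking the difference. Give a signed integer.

-12

Fe sits in group 8; removing 2 electrons leaves Fe²⁺ with 8 − 2 = 6 d electrons.
Octahedral (high-spin): t₂g⁴ eg², CFSE = 4(−0.4) + 2(+0.6) = -0.4Δo = -0.4 × 91 = -36 kJ/mol.
Tetrahedral e³ t₂³ gives -0.6Δₜ = -0.6 × (4/9) × 91 = -24 kJ/mol.
OSPE = CFSE(oct) − CFSE(tet) = -36 − (-24) = -12 kJ/mol.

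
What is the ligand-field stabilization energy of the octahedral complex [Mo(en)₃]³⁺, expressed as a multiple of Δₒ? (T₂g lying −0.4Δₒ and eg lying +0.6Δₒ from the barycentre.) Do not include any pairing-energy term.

en is neutral, so the +3 overall charge sits on Mo: oxidation state +3.
Mo³⁺: group 6, so d-count = 6 − 3 = 3.
For octahedral d³ the high- and low-spin configurations coincide.
Configuration: t₂g³ eg⁰.
CFSE = 3(-0.4Δₒ) + 0(0.6Δₒ) = -1.2Δₒ + 0.0Δₒ = -1.2Δₒ.

-1.2 Δₒ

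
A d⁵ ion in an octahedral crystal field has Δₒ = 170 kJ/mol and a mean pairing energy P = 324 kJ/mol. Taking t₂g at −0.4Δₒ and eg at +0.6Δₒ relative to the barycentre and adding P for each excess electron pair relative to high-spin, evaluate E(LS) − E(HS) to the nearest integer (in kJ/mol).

High-spin d⁵ fills as t₂g³ eg² with CFSE 3(−0.4) + 2(+0.6) = 0.0Δₒ = 0 kJ/mol.
Low-spin t₂g⁵ eg⁰ gives -2.0Δₒ = -340 kJ/mol, but forming 2 extra pairs costs 2P = 648 kJ/mol, so E(LS) = -340 + 648 = 308 kJ/mol.
Thus E(LS) − E(HS) = 308 kJ/mol.

308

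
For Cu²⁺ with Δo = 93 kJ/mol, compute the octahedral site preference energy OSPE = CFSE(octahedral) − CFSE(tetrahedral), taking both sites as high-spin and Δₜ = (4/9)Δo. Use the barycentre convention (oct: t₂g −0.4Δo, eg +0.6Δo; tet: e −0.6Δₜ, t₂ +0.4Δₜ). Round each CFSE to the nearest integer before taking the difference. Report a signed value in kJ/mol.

Cu sits in group 11; removing 2 electrons leaves Cu²⁺ with 11 − 2 = 9 d electrons.
Octahedral high-spin t₂g⁶ eg³: CFSE = -0.6 × 93 = -56 kJ/mol.
In a tetrahedral site the filling is e⁴ t₂⁵: CFSE(tet) = -0.4Δₜ = -0.4 × (4/9)(93) = -17 kJ/mol.
Subtracting, OSPE = -56 − (-17) = -39 kJ/mol.

-39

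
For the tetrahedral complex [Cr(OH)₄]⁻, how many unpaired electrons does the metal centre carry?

3

Each OH⁻ contributes -1; 4 × (-1) = -4. With overall charge -1, Cr is in the +3 oxidation state.
Cr is in group 6, so Cr³⁺ is d³ (6 − 3 = 3).
With tetrahedral geometry the complex is necessarily high-spin.
Configuration: e² t₂¹, giving 3 unpaired electrons.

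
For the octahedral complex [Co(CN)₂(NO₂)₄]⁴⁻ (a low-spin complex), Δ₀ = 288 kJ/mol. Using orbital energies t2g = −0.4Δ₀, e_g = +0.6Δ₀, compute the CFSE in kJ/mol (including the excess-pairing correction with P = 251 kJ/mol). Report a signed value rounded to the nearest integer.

Ligand charges: 2×(-1) from CN⁻ and 4×(-1) from NO₂⁻ sum to -6; with overall charge -4, Co is +2.
Group 9 minus oxidation state +2 gives a d⁷ configuration for Co²⁺.
Electron filling gives t2g^6 e_g^1.
Orbital CFSE = 6(-0.4) + 1(0.6) = -1.8Δ₀ = -1.8 × 288 = -518 kJ/mol.
Relative to high-spin t2g^5 e_g^2 (2 paired), the low-spin configuration has 1 additional pair, contributing +1 × 251 = +251 kJ/mol.
Combining: -518 + 251 = -267 kJ/mol.

-267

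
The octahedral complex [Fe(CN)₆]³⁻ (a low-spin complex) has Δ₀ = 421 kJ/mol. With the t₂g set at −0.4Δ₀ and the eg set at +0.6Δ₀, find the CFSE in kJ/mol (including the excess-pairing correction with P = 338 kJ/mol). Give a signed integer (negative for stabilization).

-166

Each CN⁻ contributes -1; 6 × (-1) = -6. With overall charge -3, Fe is in the +3 oxidation state.
Fe is in group 8, so Fe³⁺ is d⁵ (8 − 3 = 5).
The d⁵ electrons fill as t₂g⁵ eg⁰.
Orbital CFSE = 5(-0.4) + 0(0.6) = -2.0Δ₀ = -2.0 × 421 = -842 kJ/mol.
Pairing penalty: 2 pairs vs 0 in the high-spin reference → 2 extra × P = 676 kJ/mol.
Net CFSE = -842 + 676 = -166 kJ/mol.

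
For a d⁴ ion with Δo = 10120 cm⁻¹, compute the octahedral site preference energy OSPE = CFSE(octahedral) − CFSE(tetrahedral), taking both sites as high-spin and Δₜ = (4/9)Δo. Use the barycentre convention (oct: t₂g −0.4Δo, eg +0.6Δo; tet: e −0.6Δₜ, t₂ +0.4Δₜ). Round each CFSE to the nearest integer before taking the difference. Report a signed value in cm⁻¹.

-4273

Octahedral high-spin t₂g³ eg¹: CFSE = -0.6 × 10120 = -6072 cm⁻¹.
In a tetrahedral site the filling is e² t₂²: CFSE(tet) = -0.4Δₜ = -0.4 × (4/9)(10120) = -1799 cm⁻¹.
OSPE = CFSE(oct) − CFSE(tet) = -6072 − (-1799) = -4273 cm⁻¹.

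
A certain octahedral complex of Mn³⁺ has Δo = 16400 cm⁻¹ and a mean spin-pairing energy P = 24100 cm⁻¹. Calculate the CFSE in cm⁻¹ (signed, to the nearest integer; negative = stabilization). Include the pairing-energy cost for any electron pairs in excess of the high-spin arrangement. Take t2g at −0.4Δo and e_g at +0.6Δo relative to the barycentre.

Mn is in group 7, so Mn³⁺ is d⁴ (7 − 3 = 4).
Δo < P, so pairing is avoided: the ground state is high-spin.
Configuration: t2g^3 e_g^1.
Orbital CFSE = -0.6Δo = -0.6 × 16400 = -9840 cm⁻¹.
High-spin has no excess pairs, so no pairing correction applies.

-9840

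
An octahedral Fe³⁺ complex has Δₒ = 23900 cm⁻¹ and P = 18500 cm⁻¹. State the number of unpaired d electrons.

Fe³⁺: group 8, so d-count = 8 − 3 = 5.
Since Δₒ = 23900 cm⁻¹ > P = 18500 cm⁻¹, the complex adopts the low-spin configuration.
Filling d⁵ accordingly: t2g^5 e_g^0.
Unpaired electrons: 1.

1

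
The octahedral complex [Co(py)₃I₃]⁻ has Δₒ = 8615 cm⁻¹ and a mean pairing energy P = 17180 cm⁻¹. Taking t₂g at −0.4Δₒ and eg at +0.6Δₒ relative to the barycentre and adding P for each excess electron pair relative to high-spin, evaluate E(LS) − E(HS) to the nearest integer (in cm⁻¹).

8565

Ligand charges: 3×(+0) from py and 3×(-1) from I⁻ sum to -3; with overall charge -1, Co is +2.
Co²⁺: group 9, so d-count = 9 − 2 = 7.
High-spin: t₂g⁵ eg², CFSE = -0.8Δₒ = -6892 cm⁻¹.
Low-spin t₂g⁶ eg¹ gives -1.8Δₒ = -15507 cm⁻¹, but forming 1 extra pair costs 1P = 17180 cm⁻¹, so E(LS) = -15507 + 17180 = 1673 cm⁻¹.
The difference is 1673 − (-6892) = 8565 cm⁻¹, so high-spin lies lower.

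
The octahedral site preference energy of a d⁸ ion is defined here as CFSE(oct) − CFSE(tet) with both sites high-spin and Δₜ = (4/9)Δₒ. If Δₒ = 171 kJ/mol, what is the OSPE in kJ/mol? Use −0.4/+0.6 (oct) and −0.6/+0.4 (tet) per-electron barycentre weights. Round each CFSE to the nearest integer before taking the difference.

-144

In an octahedral site d⁸ (HS) is t2g^6 e_g^2, giving CFSE(oct) = -1.2Δₒ = -205 kJ/mol.
Tetrahedral e^4 t2^4 gives -0.8Δₜ = -0.8 × (4/9) × 171 = -61 kJ/mol.
OSPE = CFSE(oct) − CFSE(tet) = -205 − (-61) = -144 kJ/mol.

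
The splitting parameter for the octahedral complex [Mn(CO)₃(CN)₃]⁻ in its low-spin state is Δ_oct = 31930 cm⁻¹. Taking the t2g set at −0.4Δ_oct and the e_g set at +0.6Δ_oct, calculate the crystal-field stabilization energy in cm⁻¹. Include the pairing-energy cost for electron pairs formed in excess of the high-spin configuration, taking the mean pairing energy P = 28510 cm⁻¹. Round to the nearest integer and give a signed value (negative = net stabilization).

Ligand charges: 3×(+0) from CO and 3×(-1) from CN⁻ sum to -3; with overall charge -1, Mn is +2.
Mn sits in group 7; removing 2 electrons leaves Mn²⁺ with 7 − 2 = 5 d electrons.
The d⁵ electrons fill as t2g^5 e_g^0.
The orbital stabilization is -2.0Δ_oct = -2.0 × 31930 = -63860 cm⁻¹.
Pairing penalty: 2 pairs vs 0 in the high-spin reference → 2 extra × P = 57020 cm⁻¹.
Overall CFSE = -63860 + 57020 = -6840 cm⁻¹.

-6840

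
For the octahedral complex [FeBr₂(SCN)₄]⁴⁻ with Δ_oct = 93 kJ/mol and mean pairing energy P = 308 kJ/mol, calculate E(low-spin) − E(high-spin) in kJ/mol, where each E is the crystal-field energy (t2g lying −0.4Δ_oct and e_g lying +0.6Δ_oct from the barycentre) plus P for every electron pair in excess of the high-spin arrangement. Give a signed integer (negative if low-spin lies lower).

Ligand charges: 2×(-1) from Br⁻ and 4×(-1) from SCN⁻ sum to -6; with overall charge -4, Fe is +2.
Fe sits in group 8; removing 2 electrons leaves Fe²⁺ with 8 − 2 = 6 d electrons.
In the high-spin limit (t2g^4 e_g^2) the orbital term is -0.4Δ_oct = -37 kJ/mol, with no excess pairing.
Low-spin t2g^6 e_g^0 gives -2.4Δ_oct = -223 kJ/mol, but forming 2 extra pairs costs 2P = 616 kJ/mol, so E(LS) = -223 + 616 = 393 kJ/mol.
E(LS) − E(HS) = 393 − (-37) = 430 kJ/mol.

430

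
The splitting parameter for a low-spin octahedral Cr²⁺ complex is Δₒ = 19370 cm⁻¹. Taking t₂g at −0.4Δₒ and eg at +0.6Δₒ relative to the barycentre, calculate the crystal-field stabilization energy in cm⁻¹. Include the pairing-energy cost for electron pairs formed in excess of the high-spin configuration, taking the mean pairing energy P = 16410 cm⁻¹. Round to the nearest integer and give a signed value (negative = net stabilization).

Cr sits in group 6; removing 2 electrons leaves Cr²⁺ with 6 − 2 = 4 d electrons.
Configuration: t₂g⁴ eg⁰.
CFSE(orbital) = 4×(-0.4Δₒ) + 0×(0.6Δₒ) = -1.6Δₒ; with Δₒ = 19370 cm⁻¹ that is -30992 cm⁻¹.
High-spin d⁴ would be t₂g³ eg¹ with 0 pairs; low-spin has 1, so 1 excess pair costs +1P = +16410 cm⁻¹.
Net CFSE = -30992 + 16410 = -14582 cm⁻¹.

-14582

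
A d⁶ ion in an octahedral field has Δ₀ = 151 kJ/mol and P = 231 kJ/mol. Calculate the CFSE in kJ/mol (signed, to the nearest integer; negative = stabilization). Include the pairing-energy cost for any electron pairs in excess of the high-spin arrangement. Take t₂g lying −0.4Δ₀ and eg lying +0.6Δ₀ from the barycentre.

-60

Δ₀ < P, so pairing is avoided: the ground state is high-spin.
Configuration: t₂g⁴ eg².
Orbital CFSE = -0.4Δ₀ = -0.4 × 151 = -60 kJ/mol.
High-spin has no excess pairs, so no pairing correction applies.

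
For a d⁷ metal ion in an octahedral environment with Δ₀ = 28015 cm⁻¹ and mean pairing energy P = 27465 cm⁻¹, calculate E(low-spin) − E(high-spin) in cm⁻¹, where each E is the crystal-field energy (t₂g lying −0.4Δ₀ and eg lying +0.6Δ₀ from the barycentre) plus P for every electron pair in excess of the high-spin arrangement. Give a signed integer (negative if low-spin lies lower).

-550

In the high-spin limit (t₂g⁵ eg²) the orbital term is -0.8Δ₀ = -22412 cm⁻¹, with no excess pairing.
Low-spin: t₂g⁶ eg¹, orbital CFSE = -1.8Δ₀ = -50427 cm⁻¹; plus 1 excess pair × P = +27465 cm⁻¹; total -22962 cm⁻¹.
Thus E(LS) − E(HS) = -550 cm⁻¹.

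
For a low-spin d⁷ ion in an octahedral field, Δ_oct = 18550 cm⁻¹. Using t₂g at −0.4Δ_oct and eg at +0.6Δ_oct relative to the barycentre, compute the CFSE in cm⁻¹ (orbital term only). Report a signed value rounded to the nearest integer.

-33390

Electron filling gives t₂g⁶ eg¹.
CFSE(orbital) = 6×(-0.4Δ_oct) + 1×(0.6Δ_oct) = -1.8Δ_oct; with Δ_oct = 18550 cm⁻¹ that is -33390 cm⁻¹.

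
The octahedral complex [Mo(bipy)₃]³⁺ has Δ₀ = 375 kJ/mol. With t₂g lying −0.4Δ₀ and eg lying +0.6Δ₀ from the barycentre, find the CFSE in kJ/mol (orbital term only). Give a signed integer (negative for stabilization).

-450

bipy is neutral, so the +3 overall charge sits on Mo: oxidation state +3.
Mo is in group 6, so Mo³⁺ is d³ (6 − 3 = 3).
Electron filling gives t₂g³ eg⁰.
Orbital CFSE = 3(-0.4) + 0(0.6) = -1.2Δ₀ = -1.2 × 375 = -450 kJ/mol.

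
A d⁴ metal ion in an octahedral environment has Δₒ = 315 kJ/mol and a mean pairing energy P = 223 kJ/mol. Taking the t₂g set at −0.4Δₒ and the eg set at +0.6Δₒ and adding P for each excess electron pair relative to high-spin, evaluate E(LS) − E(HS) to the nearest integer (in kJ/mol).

In the high-spin limit (t₂g³ eg¹) the orbital term is -0.6Δₒ = -189 kJ/mol, with no excess pairing.
Low-spin: t₂g⁴ eg⁰, orbital CFSE = -1.6Δₒ = -504 kJ/mol; plus 1 excess pair × P = +223 kJ/mol; total -281 kJ/mol.
The difference is -281 − (-189) = -92 kJ/mol, so low-spin lies lower.

-92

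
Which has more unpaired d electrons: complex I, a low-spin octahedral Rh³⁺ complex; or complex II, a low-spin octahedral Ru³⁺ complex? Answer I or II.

II

I: Group 9 minus oxidation state +3 gives a d⁶ configuration for Rh³⁺; t₂g⁶ eg⁰ → 0 unpaired.
II: Ru³⁺: group 8, so d-count = 8 − 3 = 5; t2g^5 e_g^0 → 1 unpaired.
So II has more unpaired electrons.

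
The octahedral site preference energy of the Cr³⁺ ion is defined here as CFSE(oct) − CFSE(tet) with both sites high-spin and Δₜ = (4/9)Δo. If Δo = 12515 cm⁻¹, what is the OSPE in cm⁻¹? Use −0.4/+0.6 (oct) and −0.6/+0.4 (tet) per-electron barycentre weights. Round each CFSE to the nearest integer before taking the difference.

Cr³⁺: group 6, so d-count = 6 − 3 = 3.
Octahedral (high-spin): t₂g³ eg⁰, CFSE = 3(−0.4) + 0(+0.6) = -1.2Δo = -1.2 × 12515 = -15018 cm⁻¹.
In a tetrahedral site the filling is e² t₂¹: CFSE(tet) = -0.8Δₜ = -0.8 × (4/9)(12515) = -4450 cm⁻¹.
OSPE = -15018 − (-4450) = -10568 cm⁻¹.

-10568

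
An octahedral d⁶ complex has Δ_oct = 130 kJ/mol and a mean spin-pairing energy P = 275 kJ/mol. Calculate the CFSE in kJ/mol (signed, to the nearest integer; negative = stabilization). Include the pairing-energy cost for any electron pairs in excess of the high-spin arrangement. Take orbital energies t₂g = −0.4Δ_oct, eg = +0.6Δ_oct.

-52

Δ_oct < P, so pairing is avoided: the ground state is high-spin.
Filling d⁶ accordingly: t₂g⁴ eg².
Orbital CFSE = -0.4Δ_oct = -0.4 × 130 = -52 kJ/mol.
High-spin has no excess pairs, so no pairing correction applies.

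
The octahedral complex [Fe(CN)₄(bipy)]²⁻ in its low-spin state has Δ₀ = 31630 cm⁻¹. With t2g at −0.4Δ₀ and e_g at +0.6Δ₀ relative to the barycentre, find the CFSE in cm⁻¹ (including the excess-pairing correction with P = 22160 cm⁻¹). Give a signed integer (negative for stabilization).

-31592

Ligand charges: 4×(-1) from CN⁻ and 1×(+0) from bipy sum to -4; with overall charge -2, Fe is +2.
Fe²⁺: group 8, so d-count = 8 − 2 = 6.
Configuration: t2g^6 e_g^0.
The orbital stabilization is -2.4Δ₀ = -2.4 × 31630 = -75912 cm⁻¹.
High-spin d⁶ would be t2g^4 e_g^2 with 1 pair; low-spin has 3, so 2 excess pairs cost +2P = +44320 cm⁻¹.
Combining: -75912 + 44320 = -31592 cm⁻¹.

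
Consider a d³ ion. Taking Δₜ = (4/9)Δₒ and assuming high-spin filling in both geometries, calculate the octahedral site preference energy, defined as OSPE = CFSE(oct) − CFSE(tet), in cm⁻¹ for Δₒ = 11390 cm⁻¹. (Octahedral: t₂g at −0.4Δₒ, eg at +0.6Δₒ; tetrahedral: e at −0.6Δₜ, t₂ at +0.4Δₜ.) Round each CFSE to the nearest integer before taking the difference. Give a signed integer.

Octahedral high-spin t₂g³ eg⁰: CFSE = -1.2 × 11390 = -13668 cm⁻¹.
Tetrahedral e² t₂¹ gives -0.8Δₜ = -0.8 × (4/9) × 11390 = -4050 cm⁻¹.
Subtracting, OSPE = -13668 − (-4050) = -9618 cm⁻¹.

-9618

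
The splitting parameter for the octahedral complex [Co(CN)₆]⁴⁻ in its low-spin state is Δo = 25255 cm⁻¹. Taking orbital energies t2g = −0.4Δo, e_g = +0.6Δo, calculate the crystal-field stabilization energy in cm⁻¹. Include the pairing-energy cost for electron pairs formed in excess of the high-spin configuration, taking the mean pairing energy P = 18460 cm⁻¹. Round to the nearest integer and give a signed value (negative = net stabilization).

Each CN⁻ contributes -1; 6 × (-1) = -6. With overall charge -4, Co is in the +2 oxidation state.
Co²⁺: group 9, so d-count = 9 − 2 = 7.
The d⁷ electrons fill as t2g^6 e_g^1.
The orbital stabilization is -1.8Δo = -1.8 × 25255 = -45459 cm⁻¹.
Pairing penalty: 3 pairs vs 2 in the high-spin reference → 1 extra × P = 18460 cm⁻¹.
Net CFSE = -45459 + 18460 = -26999 cm⁻¹.

-26999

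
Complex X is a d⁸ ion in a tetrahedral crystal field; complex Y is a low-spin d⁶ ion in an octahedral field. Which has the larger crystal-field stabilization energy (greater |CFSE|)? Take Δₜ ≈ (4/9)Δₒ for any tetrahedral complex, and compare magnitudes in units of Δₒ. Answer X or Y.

Y

X: With tetrahedral geometry the complex is necessarily high-spin; e⁴ t₂⁴, CFSE = -0.8Δₜ ≈ -0.36Δₒ.
Y: t2g^6 e_g^0, CFSE = -2.4Δₒ.
So Y has the larger |CFSE|.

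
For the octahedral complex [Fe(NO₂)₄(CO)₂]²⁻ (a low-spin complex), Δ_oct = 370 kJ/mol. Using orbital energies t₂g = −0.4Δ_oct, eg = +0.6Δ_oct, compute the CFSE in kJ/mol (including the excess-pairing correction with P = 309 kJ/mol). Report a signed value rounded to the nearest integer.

-270

Ligand charges: 4×(-1) from NO₂⁻ and 2×(+0) from CO sum to -4; with overall charge -2, Fe is +2.
Fe²⁺: group 8, so d-count = 8 − 2 = 6.
Electron filling gives t₂g⁶ eg⁰.
The orbital stabilization is -2.4Δ_oct = -2.4 × 370 = -888 kJ/mol.
Pairing penalty: 3 pairs vs 1 in the high-spin reference → 2 extra × P = 618 kJ/mol.
Overall CFSE = -888 + 618 = -270 kJ/mol.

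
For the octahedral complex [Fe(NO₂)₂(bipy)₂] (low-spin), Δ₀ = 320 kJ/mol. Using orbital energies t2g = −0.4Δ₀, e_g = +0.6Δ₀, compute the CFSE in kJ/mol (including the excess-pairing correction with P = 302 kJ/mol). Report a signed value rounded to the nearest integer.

Ligand charges: 2×(-1) from NO₂⁻ and 2×(+0) from bipy sum to -2; with overall charge +0, Fe is +2.
Fe²⁺: group 8, so d-count = 8 − 2 = 6.
Configuration: t2g^6 e_g^0.
The orbital stabilization is -2.4Δ₀ = -2.4 × 320 = -768 kJ/mol.
Relative to high-spin t2g^4 e_g^2 (1 paired), the low-spin configuration has 2 additional pairs, contributing +2 × 302 = +604 kJ/mol.
Overall CFSE = -768 + 604 = -164 kJ/mol.

-164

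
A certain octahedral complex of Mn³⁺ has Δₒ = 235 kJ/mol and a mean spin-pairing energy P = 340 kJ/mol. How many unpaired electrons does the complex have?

Mn sits in group 7; removing 3 electrons leaves Mn³⁺ with 7 − 3 = 4 d electrons.
With Δₒ < P the complex is high-spin.
Filling d⁴ accordingly: t2g^3 e_g^1.
Unpaired electrons: 4.

4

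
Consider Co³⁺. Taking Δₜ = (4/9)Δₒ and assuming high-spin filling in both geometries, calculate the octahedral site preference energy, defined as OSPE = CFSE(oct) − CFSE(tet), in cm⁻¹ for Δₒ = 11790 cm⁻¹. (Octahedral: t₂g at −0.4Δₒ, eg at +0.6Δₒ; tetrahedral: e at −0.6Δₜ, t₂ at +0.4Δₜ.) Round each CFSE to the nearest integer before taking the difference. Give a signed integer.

-1572

Co is in group 9, so Co³⁺ is d⁶ (9 − 3 = 6).
In an octahedral site d⁶ (HS) is t2g^4 e_g^2, giving CFSE(oct) = -0.4Δₒ = -4716 cm⁻¹.
In a tetrahedral site the filling is e^3 t2^3: CFSE(tet) = -0.6Δₜ = -0.6 × (4/9)(11790) = -3144 cm⁻¹.
Subtracting, OSPE = -4716 − (-3144) = -1572 cm⁻¹.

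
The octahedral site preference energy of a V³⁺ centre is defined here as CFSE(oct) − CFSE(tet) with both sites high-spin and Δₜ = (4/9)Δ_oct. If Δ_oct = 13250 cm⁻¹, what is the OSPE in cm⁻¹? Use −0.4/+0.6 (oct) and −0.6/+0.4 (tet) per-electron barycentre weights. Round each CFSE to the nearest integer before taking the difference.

-3533

Group 5 minus oxidation state +3 gives a d² configuration for V³⁺.
In an octahedral site d² (HS) is t2g^2 e_g^0, giving CFSE(oct) = -0.8Δ_oct = -10600 cm⁻¹.
In a tetrahedral site the filling is e^2 t2^0: CFSE(tet) = -1.2Δₜ = -1.2 × (4/9)(13250) = -7067 cm⁻¹.
Subtracting, OSPE = -10600 − (-7067) = -3533 cm⁻¹.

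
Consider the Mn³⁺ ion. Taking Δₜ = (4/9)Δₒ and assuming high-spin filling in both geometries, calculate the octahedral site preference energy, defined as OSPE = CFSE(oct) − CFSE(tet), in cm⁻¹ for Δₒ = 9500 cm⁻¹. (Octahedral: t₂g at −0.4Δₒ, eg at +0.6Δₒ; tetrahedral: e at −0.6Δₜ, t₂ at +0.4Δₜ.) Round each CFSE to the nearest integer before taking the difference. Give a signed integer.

-4011

Mn³⁺: group 7, so d-count = 7 − 3 = 4.
Octahedral high-spin t₂g³ eg¹: CFSE = -0.6 × 9500 = -5700 cm⁻¹.
Tetrahedral e² t₂² gives -0.4Δₜ = -0.4 × (4/9) × 9500 = -1689 cm⁻¹.
OSPE = CFSE(oct) − CFSE(tet) = -5700 − (-1689) = -4011 cm⁻¹.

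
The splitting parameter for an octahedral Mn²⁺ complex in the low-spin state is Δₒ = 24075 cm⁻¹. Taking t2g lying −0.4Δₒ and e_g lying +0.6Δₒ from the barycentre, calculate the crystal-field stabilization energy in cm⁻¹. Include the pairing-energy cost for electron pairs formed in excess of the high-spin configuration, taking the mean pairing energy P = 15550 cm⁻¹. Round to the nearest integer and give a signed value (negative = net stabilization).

Mn²⁺: group 7, so d-count = 7 − 2 = 5.
Electron filling gives t2g^5 e_g^0.
Orbital CFSE = 5(-0.4) + 0(0.6) = -2.0Δₒ = -2.0 × 24075 = -48150 cm⁻¹.
Pairing penalty: 2 pairs vs 0 in the high-spin reference → 2 extra × P = 31100 cm⁻¹.
Net CFSE = -48150 + 31100 = -17050 cm⁻¹.

-17050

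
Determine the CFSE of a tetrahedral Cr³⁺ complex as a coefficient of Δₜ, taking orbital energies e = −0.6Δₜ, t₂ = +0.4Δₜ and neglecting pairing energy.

-0.8 Δₜ

Cr is in group 6, so Cr³⁺ is d³ (6 − 3 = 3).
With tetrahedral geometry the complex is necessarily high-spin.
Configuration: e² t₂¹.
CFSE = 2(-0.6Δₜ) + 1(0.4Δₜ) = -1.2Δₜ + 0.4Δₜ = -0.8Δₜ.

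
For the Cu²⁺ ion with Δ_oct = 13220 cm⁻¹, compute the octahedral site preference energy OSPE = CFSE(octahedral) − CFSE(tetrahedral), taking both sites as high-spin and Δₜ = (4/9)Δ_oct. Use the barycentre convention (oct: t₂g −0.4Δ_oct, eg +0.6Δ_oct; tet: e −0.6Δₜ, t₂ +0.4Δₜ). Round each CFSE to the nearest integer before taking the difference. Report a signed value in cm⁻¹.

-5582

Cu is in group 11, so Cu²⁺ is d⁹ (11 − 2 = 9).
Octahedral high-spin t2g^6 e_g^3: CFSE = -0.6 × 13220 = -7932 cm⁻¹.
Tetrahedral e^4 t2^5 gives -0.4Δₜ = -0.4 × (4/9) × 13220 = -2350 cm⁻¹.
OSPE = CFSE(oct) − CFSE(tet) = -7932 − (-2350) = -5582 cm⁻¹.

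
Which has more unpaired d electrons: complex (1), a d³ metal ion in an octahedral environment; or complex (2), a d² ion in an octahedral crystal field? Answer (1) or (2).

(1): t2g^3 e_g^0 → 3 unpaired.
(2): For octahedral d² the high- and low-spin configurations coincide; t2g^2 e_g^0 → 2 unpaired.
So (1) has more unpaired electrons.

(1)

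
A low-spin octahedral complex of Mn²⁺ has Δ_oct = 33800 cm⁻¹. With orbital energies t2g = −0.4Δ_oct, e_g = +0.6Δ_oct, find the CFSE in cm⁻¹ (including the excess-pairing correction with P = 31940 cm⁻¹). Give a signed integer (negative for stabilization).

Mn is in group 7, so Mn²⁺ is d⁵ (7 − 2 = 5).
Configuration: t2g^5 e_g^0.
The orbital stabilization is -2.0Δ_oct = -2.0 × 33800 = -67600 cm⁻¹.
Relative to high-spin t2g^3 e_g^2 (0 paired), the low-spin configuration has 2 additional pairs, contributing +2 × 31940 = +63880 cm⁻¹.
Overall CFSE = -67600 + 63880 = -3720 cm⁻¹.

-3720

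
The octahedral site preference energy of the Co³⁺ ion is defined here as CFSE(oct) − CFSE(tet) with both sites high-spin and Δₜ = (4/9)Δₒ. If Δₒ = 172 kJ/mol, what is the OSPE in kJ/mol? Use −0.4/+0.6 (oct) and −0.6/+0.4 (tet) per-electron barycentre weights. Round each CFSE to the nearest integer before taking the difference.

-23

Group 9 minus oxidation state +3 gives a d⁶ configuration for Co³⁺.
Octahedral (high-spin): t2g^4 e_g^2, CFSE = 4(−0.4) + 2(+0.6) = -0.4Δₒ = -0.4 × 172 = -69 kJ/mol.
Tetrahedral: e^3 t2^3, CFSE = 3(−0.6) + 3(+0.4) = -0.6Δₜ = -0.6 × (4/9) × 172 = -46 kJ/mol.
Subtracting, OSPE = -69 − (-46) = -23 kJ/mol.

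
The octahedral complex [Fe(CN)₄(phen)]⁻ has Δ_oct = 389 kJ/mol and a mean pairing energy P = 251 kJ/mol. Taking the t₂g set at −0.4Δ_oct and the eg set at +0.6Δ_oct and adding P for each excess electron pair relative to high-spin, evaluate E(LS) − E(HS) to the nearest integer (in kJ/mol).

-276

Ligand charges: 4×(-1) from CN⁻ and 1×(+0) from phen sum to -4; with overall charge -1, Fe is +3.
Fe sits in group 8; removing 3 electrons leaves Fe³⁺ with 8 − 3 = 5 d electrons.
In the high-spin limit (t₂g³ eg²) the orbital term is 0.0Δ_oct = 0 kJ/mol, with no excess pairing.
Low-spin: t₂g⁵ eg⁰, orbital CFSE = -2.0Δ_oct = -778 kJ/mol; plus 2 excess pairs × P = +502 kJ/mol; total -276 kJ/mol.
The difference is -276 − (0) = -276 kJ/mol, so low-spin lies lower.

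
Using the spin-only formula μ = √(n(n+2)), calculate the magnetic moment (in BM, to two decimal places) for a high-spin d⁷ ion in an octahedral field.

Configuration: t2g^5 e_g^2 → 3 unpaired electrons.
μ(spin-only) = √[3(3+2)] = √15 ≈ 3.87 BM.

3.87 BM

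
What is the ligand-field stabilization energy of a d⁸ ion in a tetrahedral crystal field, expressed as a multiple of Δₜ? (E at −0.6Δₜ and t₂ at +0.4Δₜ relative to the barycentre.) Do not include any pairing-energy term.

Tetrahedral splitting is small, so the complex is high-spin.
Configuration: e⁴ t₂⁴.
CFSE = 4(-0.6Δₜ) + 4(0.4Δₜ) = -2.4Δₜ + 1.6Δₜ = -0.8Δₜ.

-0.8 Δₜ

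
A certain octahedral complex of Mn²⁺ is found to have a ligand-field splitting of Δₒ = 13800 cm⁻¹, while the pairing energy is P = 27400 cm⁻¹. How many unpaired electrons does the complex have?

5

Mn is in group 7, so Mn²⁺ is d⁵ (7 − 2 = 5).
Since Δₒ = 13800 cm⁻¹ < P = 27400 cm⁻¹, the complex adopts the high-spin configuration.
Configuration: t₂g³ eg².
Unpaired electrons: 5.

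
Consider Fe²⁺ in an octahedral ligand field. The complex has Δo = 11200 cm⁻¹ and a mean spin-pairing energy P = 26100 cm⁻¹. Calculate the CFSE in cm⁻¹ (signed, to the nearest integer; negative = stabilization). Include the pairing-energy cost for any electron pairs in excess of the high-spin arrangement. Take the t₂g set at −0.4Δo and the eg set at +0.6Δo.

Group 8 minus oxidation state +2 gives a d⁶ configuration for Fe²⁺.
Since Δo = 11200 cm⁻¹ < P = 26100 cm⁻¹, the complex adopts the high-spin configuration.
That gives t₂g⁴ eg².
Orbital CFSE = -0.4Δo = -0.4 × 11200 = -4480 cm⁻¹.
High-spin has no excess pairs, so no pairing correction applies.

-4480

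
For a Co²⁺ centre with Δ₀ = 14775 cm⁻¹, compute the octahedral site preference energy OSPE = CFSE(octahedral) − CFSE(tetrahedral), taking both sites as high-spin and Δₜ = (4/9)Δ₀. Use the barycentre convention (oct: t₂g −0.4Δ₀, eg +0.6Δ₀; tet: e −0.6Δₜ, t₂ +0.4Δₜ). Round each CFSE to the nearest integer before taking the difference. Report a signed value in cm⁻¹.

Co is in group 9, so Co²⁺ is d⁷ (9 − 2 = 7).
In an octahedral site d⁷ (HS) is t2g^5 e_g^2, giving CFSE(oct) = -0.8Δ₀ = -11820 cm⁻¹.
Tetrahedral e^4 t2^3 gives -1.2Δₜ = -1.2 × (4/9) × 14775 = -7880 cm⁻¹.
OSPE = CFSE(oct) − CFSE(tet) = -11820 − (-7880) = -3940 cm⁻¹.

-3940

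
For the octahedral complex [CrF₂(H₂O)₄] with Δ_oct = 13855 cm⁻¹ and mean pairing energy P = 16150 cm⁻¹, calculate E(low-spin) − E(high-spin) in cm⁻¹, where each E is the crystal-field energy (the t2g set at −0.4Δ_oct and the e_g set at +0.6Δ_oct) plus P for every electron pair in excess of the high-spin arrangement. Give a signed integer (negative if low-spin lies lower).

2295

Ligand charges: 2×(-1) from F⁻ and 4×(+0) from H₂O sum to -2; with overall charge +0, Cr is +2.
Cr sits in group 6; removing 2 electrons leaves Cr²⁺ with 6 − 2 = 4 d electrons.
In the high-spin limit (t2g^3 e_g^1) the orbital term is -0.6Δ_oct = -8313 cm⁻¹, with no excess pairing.
Low-spin: t2g^4 e_g^0, orbital CFSE = -1.6Δ_oct = -22168 cm⁻¹; plus 1 excess pair × P = +16150 cm⁻¹; total -6018 cm⁻¹.
The difference is -6018 − (-8313) = 2295 cm⁻¹, so high-spin lies lower.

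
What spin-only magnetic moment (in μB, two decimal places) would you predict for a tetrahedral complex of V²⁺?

3.87 μB

V sits in group 5; removing 2 electrons leaves V²⁺ with 5 − 2 = 3 d electrons.
Tetrahedral splitting is small, so the complex is high-spin.
Configuration: e² t₂¹ → 3 unpaired electrons.
μ(spin-only) = √[3(3+2)] = √15 ≈ 3.87 μB.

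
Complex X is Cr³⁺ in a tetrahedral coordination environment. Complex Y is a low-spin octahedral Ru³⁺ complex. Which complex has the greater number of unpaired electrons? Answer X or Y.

X: Cr sits in group 6; removing 3 electrons leaves Cr³⁺ with 6 − 3 = 3 d electrons; Tetrahedral splitting is small, so the complex is high-spin; e^2 t2^1 → 3 unpaired.
Y: Group 8 minus oxidation state +3 gives a d⁵ configuration for Ru³⁺; t₂g⁵ eg⁰ → 1 unpaired.
So X has more unpaired electrons.

X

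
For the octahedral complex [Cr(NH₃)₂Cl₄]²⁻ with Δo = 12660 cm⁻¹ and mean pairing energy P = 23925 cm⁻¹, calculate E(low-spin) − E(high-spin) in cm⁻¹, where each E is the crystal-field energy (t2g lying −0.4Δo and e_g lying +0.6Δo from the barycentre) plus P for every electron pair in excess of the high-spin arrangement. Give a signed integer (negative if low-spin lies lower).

Ligand charges: 2×(+0) from NH₃ and 4×(-1) from Cl⁻ sum to -4; with overall charge -2, Cr is +2.
Group 6 minus oxidation state +2 gives a d⁴ configuration for Cr²⁺.
In the high-spin limit (t2g^3 e_g^1) the orbital term is -0.6Δo = -7596 cm⁻¹, with no excess pairing.
Low-spin: t2g^4 e_g^0, orbital CFSE = -1.6Δo = -20256 cm⁻¹; plus 1 excess pair × P = +23925 cm⁻¹; total 3669 cm⁻¹.
Thus E(LS) − E(HS) = 11265 cm⁻¹.

11265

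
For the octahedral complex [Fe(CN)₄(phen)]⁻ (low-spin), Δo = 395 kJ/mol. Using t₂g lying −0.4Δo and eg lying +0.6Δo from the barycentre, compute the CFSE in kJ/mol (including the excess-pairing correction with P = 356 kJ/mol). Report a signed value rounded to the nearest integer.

-78

Ligand charges: 4×(-1) from CN⁻ and 1×(+0) from phen sum to -4; with overall charge -1, Fe is +3.
Fe³⁺: group 8, so d-count = 8 − 3 = 5.
Configuration: t₂g⁵ eg⁰.
The orbital stabilization is -2.0Δo = -2.0 × 395 = -790 kJ/mol.
High-spin d⁵ would be t₂g³ eg² with 0 pairs; low-spin has 2, so 2 excess pairs cost +2P = +712 kJ/mol.
Combining: -790 + 712 = -78 kJ/mol.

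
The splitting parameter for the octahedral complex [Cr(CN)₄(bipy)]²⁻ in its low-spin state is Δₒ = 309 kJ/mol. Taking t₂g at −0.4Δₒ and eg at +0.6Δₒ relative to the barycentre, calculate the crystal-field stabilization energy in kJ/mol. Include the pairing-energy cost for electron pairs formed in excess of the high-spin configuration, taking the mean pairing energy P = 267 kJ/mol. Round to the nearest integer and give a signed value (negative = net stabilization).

-227

Ligand charges: 4×(-1) from CN⁻ and 1×(+0) from bipy sum to -4; with overall charge -2, Cr is +2.
Group 6 minus oxidation state +2 gives a d⁴ configuration for Cr²⁺.
Configuration: t₂g⁴ eg⁰.
The orbital stabilization is -1.6Δₒ = -1.6 × 309 = -494 kJ/mol.
High-spin d⁴ would be t₂g³ eg¹ with 0 pairs; low-spin has 1, so 1 excess pair costs +1P = +267 kJ/mol.
Combining: -494 + 267 = -227 kJ/mol.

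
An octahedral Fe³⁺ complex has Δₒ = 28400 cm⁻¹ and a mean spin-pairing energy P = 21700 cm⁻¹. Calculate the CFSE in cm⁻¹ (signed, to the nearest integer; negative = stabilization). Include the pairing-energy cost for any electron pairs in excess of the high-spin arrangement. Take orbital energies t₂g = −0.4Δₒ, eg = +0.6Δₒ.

-13400

Fe³⁺: group 8, so d-count = 8 − 3 = 5.
Since Δₒ = 28400 cm⁻¹ > P = 21700 cm⁻¹, the complex adopts the low-spin configuration.
Configuration: t₂g⁵ eg⁰.
Orbital CFSE = -2.0Δₒ = -2.0 × 28400 = -56800 cm⁻¹.
Excess pairs vs high-spin: 2 − 0 = 2; pairing cost = +43400 cm⁻¹.
Net CFSE = -56800 + 43400 = -13400 cm⁻¹.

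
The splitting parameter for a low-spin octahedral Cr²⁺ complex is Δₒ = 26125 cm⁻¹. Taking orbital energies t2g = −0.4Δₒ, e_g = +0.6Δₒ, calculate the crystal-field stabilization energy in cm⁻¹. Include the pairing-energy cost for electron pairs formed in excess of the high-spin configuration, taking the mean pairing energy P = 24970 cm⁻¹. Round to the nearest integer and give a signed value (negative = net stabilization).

-16830

Cr is in group 6, so Cr²⁺ is d⁴ (6 − 2 = 4).
Electron filling gives t2g^4 e_g^0.
Orbital CFSE = 4(-0.4) + 0(0.6) = -1.6Δₒ = -1.6 × 26125 = -41800 cm⁻¹.
Pairing penalty: 1 pair vs 0 in the high-spin reference → 1 extra × P = 24970 cm⁻¹.
Overall CFSE = -41800 + 24970 = -16830 cm⁻¹.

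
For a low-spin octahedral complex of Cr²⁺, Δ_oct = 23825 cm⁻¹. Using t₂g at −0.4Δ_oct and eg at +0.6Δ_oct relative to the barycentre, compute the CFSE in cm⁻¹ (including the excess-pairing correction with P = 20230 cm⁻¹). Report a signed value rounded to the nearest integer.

-17890

Group 6 minus oxidation state +2 gives a d⁴ configuration for Cr²⁺.
Configuration: t₂g⁴ eg⁰.
The orbital stabilization is -1.6Δ_oct = -1.6 × 23825 = -38120 cm⁻¹.
High-spin d⁴ would be t₂g³ eg¹ with 0 pairs; low-spin has 1, so 1 excess pair costs +1P = +20230 cm⁻¹.
Combining: -38120 + 20230 = -17890 cm⁻¹.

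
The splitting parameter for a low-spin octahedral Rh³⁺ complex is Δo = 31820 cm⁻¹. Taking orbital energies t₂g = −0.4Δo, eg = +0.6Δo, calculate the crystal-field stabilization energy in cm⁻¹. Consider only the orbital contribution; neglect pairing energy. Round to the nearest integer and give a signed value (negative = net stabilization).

Group 9 minus oxidation state +3 gives a d⁶ configuration for Rh³⁺.
The d⁶ electrons fill as t₂g⁶ eg⁰.
The orbital stabilization is -2.4Δo = -2.4 × 31820 = -76368 cm⁻¹.

-76368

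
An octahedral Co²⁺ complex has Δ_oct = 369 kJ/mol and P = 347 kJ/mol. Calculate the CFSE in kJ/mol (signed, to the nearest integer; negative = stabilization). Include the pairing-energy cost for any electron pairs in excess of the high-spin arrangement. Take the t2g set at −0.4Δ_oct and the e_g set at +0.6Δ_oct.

Group 9 minus oxidation state +2 gives a d⁷ configuration for Co²⁺.
Since Δ_oct = 369 kJ/mol > P = 347 kJ/mol, the complex adopts the low-spin configuration.
Filling d⁷ accordingly: t2g^6 e_g^1.
Orbital CFSE = -1.8Δ_oct = -1.8 × 369 = -664 kJ/mol.
Excess pairs vs high-spin: 3 − 2 = 1; pairing cost = +347 kJ/mol.
Net CFSE = -664 + 347 = -317 kJ/mol.

-317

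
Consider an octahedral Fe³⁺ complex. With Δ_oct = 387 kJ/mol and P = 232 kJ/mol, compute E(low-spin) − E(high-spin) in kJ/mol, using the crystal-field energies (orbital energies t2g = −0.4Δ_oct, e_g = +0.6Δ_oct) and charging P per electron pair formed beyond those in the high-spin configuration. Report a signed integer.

Fe is in group 8, so Fe³⁺ is d⁵ (8 − 3 = 5).
High-spin d⁵ fills as t2g^3 e_g^2 with CFSE 3(−0.4) + 2(+0.6) = 0.0Δ_oct = 0 kJ/mol.
For low-spin the configuration is t2g^5 e_g^0: orbital energy -2.0 × 387 = -774 kJ/mol, and 2 additional pairs relative to high-spin add 464 kJ/mol, giving -310 kJ/mol.
E(LS) − E(HS) = -310 − (0) = -310 kJ/mol.

-310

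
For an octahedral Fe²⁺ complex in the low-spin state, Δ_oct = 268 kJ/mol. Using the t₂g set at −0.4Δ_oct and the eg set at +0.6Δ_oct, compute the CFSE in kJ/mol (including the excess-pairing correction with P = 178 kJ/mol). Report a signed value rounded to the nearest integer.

Fe²⁺: group 8, so d-count = 8 − 2 = 6.
The d⁶ electrons fill as t₂g⁶ eg⁰.
Orbital CFSE = 6(-0.4) + 0(0.6) = -2.4Δ_oct = -2.4 × 268 = -643 kJ/mol.
Relative to high-spin t₂g⁴ eg² (1 paired), the low-spin configuration has 2 additional pairs, contributing +2 × 178 = +356 kJ/mol.
Combining: -643 + 356 = -287 kJ/mol.

-287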